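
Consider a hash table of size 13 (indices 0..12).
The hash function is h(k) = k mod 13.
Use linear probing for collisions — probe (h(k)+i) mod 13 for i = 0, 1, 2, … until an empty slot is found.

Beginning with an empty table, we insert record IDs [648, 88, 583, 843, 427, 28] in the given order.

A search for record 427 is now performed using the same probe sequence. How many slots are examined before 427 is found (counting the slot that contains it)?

648 hashes to 11; slot 11 is free => place at 11.
88 hashes to 10; slot 10 is free => place at 10.
583 hashes to 11; 11 taken => place at 12.
843 hashes to 11; 11,12 taken => place at 0.
427 hashes to 11; 11,12,0 taken => place at 1.
28 hashes to 2; slot 2 is free => place at 2.
Table: [843, 427, 28, -, -, -, -, -, -, -, 88, 648, 583]
Lookup 427: h=11, probe 11,12,0,1 → found at 1.

4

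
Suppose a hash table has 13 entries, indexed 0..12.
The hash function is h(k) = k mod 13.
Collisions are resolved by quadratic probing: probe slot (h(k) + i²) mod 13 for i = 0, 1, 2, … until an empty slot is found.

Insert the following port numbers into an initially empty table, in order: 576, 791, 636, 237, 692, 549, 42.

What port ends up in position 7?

692

Insert 576: h=4, slot 4 empty -> index 4.
Insert 791: h=11, slot 11 empty -> index 11.
Insert 636: h=12, slot 12 empty -> index 12.
Insert 237: h=3, slot 3 empty -> index 3.
Insert 692: h=3, slots 3,4 occupied -> index 7.
Insert 549: h=3, slots 3,4,7,12 occupied -> index 6.
Insert 42: h=3, slots 3,4,7,12,6 occupied -> index 2.
Table: [∅, ∅, 42, 237, 576, ∅, 549, 692, ∅, ∅, ∅, 791, 636]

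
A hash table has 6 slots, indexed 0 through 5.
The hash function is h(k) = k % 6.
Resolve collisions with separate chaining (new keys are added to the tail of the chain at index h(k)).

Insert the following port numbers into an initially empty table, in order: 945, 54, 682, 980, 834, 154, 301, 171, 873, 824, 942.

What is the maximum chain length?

3

Insert 945: h=3, bucket 3 empty -> new chain.
Insert 54: h=0, bucket 0 empty -> new chain.
Insert 682: h=4, bucket 4 empty -> new chain.
Insert 980: h=2, bucket 2 empty -> new chain.
Insert 834: h=0, bucket 0 nonempty -> append to chain.
Insert 154: h=4, bucket 4 nonempty -> append to chain.
Insert 301: h=1, bucket 1 empty -> new chain.
Insert 171: h=3, bucket 3 nonempty -> append to chain.
Insert 873: h=3, bucket 3 nonempty -> append to chain.
Insert 824: h=2, bucket 2 nonempty -> append to chain.
Insert 942: h=0, bucket 0 nonempty -> append to chain.
Final buckets:
0: 54 -> 834 -> 942
1: 301
2: 980 -> 824
3: 945 -> 171 -> 873
4: 682 -> 154
5: —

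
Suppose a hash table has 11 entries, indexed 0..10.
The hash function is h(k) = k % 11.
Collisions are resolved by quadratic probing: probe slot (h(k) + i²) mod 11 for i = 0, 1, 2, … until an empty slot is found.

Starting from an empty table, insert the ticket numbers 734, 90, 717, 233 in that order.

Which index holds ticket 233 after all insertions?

6

Insert 734: h=8, slot 8 empty -> index 8.
Insert 90: h=2, slot 2 empty -> index 2.
Insert 717: h=2, slot 2 occupied -> index 3.
Insert 233: h=2, slots 2,3 occupied -> index 6.
Table: [∅, ∅, 90, 717, ∅, ∅, 233, ∅, 734, ∅, ∅]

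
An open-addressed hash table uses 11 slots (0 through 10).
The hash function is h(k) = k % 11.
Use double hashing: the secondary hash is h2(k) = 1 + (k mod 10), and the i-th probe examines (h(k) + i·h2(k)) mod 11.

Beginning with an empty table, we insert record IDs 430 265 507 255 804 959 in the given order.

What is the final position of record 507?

9

430 hashes to 1; slot 1 is free → place at 1.
265 hashes to 1, h2=6; 1 taken → place at 7.
507 hashes to 1, h2=8; 1 taken → place at 9.
255 hashes to 2; slot 2 is free → place at 2.
804 hashes to 1, h2=5; 1 taken → place at 6.
959 hashes to 2, h2=10; 2,1 taken → place at 0.
Table: [959, 430, 255, —, —, —, 804, 265, —, 507, —]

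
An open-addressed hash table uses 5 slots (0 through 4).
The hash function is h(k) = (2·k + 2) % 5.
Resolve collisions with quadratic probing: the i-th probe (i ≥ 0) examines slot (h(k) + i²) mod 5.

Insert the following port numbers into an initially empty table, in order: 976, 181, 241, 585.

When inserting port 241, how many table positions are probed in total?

976: h=4 -> slot 4
181: h=4, probe 4,0 -> slot 0
241: h=4, probe 4,0,3 -> slot 3
585: h=2 -> slot 2
Table: [181, —, 585, 241, 976]

3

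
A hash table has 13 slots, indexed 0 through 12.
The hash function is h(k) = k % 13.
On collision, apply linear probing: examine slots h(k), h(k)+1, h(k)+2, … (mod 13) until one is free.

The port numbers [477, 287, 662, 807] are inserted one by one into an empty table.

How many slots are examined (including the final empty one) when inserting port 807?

Insert 477: h=9, slot 9 empty -> index 9.
Insert 287: h=1, slot 1 empty -> index 1.
Insert 662: h=12, slot 12 empty -> index 12.
Insert 807: h=1, slot 1 occupied -> index 2.
Table: [_, 287, 807, _, _, _, _, _, _, 477, _, _, 662]

2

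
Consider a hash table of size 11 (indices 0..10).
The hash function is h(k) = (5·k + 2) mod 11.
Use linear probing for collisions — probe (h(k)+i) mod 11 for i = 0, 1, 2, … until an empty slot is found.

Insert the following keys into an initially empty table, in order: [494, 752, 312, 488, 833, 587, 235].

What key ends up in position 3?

494 hashes to 8; slot 8 is free => place at 8.
752 hashes to 0; slot 0 is free => place at 0.
312 hashes to 0; 0 taken => place at 1.
488 hashes to 0; 0,1 taken => place at 2.
833 hashes to 9; slot 9 is free => place at 9.
587 hashes to 0; 0,1,2 taken => place at 3.
235 hashes to 0; 0,1,2,3 taken => place at 4.
Table: [752, 312, 488, 587, 235, ., ., ., 494, 833, .]

587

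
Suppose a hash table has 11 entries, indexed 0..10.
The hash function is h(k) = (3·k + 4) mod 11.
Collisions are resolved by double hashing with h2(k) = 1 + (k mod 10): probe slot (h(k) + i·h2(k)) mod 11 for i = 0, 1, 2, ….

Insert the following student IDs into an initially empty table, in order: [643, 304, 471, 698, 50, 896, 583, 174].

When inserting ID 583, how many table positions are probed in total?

Insert 643: h=8, slot 8 empty => index 8.
Insert 304: h=3, slot 3 empty => index 3.
Insert 471: h=9, slot 9 empty => index 9.
Insert 698: h=8, h2=9, slot 8 occupied => index 6.
Insert 50: h=0, slot 0 empty => index 0.
Insert 896: h=8, h2=7, slot 8 occupied => index 4.
Insert 583: h=4, h2=4, slots 4,8 occupied => index 1.
Insert 174: h=9, h2=5, slots 9,3,8 occupied => index 2.
Table: [50, 583, 174, 304, 896, _, 698, _, 643, 471, _]

3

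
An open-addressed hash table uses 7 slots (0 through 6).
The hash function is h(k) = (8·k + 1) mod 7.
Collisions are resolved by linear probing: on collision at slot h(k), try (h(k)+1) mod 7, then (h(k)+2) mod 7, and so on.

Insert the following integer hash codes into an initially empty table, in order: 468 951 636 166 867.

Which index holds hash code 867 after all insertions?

468: h=0 → slot 0
951: h=0, probe 0,1 → slot 1
636: h=0, probe 0,1,2 → slot 2
166: h=6 → slot 6
867: h=0, probe 0,1,2,3 → slot 3
Table: [468, 951, 636, 867, -, -, 166]

3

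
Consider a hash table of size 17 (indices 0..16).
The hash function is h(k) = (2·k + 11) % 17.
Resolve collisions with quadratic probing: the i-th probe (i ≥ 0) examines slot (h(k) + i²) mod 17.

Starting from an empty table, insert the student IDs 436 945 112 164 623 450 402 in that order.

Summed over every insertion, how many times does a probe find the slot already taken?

436: h=16 => slot 16
945: h=14 => slot 14
112: h=14, probe 14,15 => slot 15
164: h=16, probe 16,0 => slot 0
623: h=16, probe 16,0,3 => slot 3
450: h=10 => slot 10
402: h=16, probe 16,0,3,8 => slot 8
Table: [164, _, _, 623, _, _, _, _, 402, _, 450, _, _, _, 945, 112, 436]

7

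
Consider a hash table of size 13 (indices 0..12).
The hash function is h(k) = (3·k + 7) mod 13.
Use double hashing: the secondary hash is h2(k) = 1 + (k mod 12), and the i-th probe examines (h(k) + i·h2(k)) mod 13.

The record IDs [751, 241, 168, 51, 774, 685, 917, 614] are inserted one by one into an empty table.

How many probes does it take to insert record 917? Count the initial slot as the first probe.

3

Insert 751: h=11, slot 11 empty -> index 11.
Insert 241: h=2, slot 2 empty -> index 2.
Insert 168: h=4, slot 4 empty -> index 4.
Insert 51: h=4, h2=4, slot 4 occupied -> index 8.
Insert 774: h=2, h2=7, slot 2 occupied -> index 9.
Insert 685: h=8, h2=2, slot 8 occupied -> index 10.
Insert 917: h=2, h2=6, slots 2,8 occupied -> index 1.
Insert 614: h=3, slot 3 empty -> index 3.
Table: [_, 917, 241, 614, 168, _, _, _, 51, 774, 685, 751, _]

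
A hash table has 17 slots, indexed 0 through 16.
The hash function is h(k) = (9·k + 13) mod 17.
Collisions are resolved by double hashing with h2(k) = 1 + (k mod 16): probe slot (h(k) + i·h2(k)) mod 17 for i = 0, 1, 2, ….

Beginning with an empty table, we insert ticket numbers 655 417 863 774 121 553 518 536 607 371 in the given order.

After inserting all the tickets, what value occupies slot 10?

863

Insert 655: h=9, slot 9 empty → index 9.
Insert 417: h=9, h2=2, slot 9 occupied → index 11.
Insert 863: h=11, h2=16, slot 11 occupied → index 10.
Insert 774: h=9, h2=7, slot 9 occupied → index 16.
Insert 121: h=14, slot 14 empty → index 14.
Insert 553: h=9, h2=10, slot 9 occupied → index 2.
Insert 518: h=0, slot 0 empty → index 0.
Insert 536: h=9, h2=9, slot 9 occupied → index 1.
Insert 607: h=2, h2=16, slots 2,1,0,16 occupied → index 15.
Insert 371: h=3, slot 3 empty → index 3.
Table: [518, 536, 553, 371, ∅, ∅, ∅, ∅, ∅, 655, 863, 417, ∅, ∅, 121, 607, 774]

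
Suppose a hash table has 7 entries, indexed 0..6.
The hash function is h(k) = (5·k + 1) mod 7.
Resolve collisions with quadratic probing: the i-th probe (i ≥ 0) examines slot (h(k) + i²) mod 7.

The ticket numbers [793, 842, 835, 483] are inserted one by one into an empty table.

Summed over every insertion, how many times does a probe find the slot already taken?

4

793: h=4 -> slot 4
842: h=4, probe 4,5 -> slot 5
835: h=4, probe 4,5,1 -> slot 1
483: h=1, probe 1,2 -> slot 2
Table: [-, 835, 483, -, 793, 842, -]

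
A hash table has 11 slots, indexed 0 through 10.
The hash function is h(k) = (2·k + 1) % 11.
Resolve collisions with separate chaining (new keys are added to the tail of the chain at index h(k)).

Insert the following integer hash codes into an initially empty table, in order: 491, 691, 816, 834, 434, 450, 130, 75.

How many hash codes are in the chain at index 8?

4

Insert 491: h=4, bucket 4 empty → new chain.
Insert 691: h=8, bucket 8 empty → new chain.
Insert 816: h=5, bucket 5 empty → new chain.
Insert 834: h=8, bucket 8 nonempty → append to chain.
Insert 434: h=0, bucket 0 empty → new chain.
Insert 450: h=10, bucket 10 empty → new chain.
Insert 130: h=8, bucket 8 nonempty → append to chain.
Insert 75: h=8, bucket 8 nonempty → append to chain.
Final buckets:
0: 434
1: _
2: _
3: _
4: 491
5: 816
6: _
7: _
8: 691 -> 834 -> 130 -> 75
9: _
10: 450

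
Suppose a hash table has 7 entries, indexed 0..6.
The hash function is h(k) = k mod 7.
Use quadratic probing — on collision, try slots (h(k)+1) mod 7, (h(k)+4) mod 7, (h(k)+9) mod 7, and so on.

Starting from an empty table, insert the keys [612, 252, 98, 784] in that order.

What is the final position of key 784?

612: h=3 -> slot 3
252: h=0 -> slot 0
98: h=0, probe 0,1 -> slot 1
784: h=0, probe 0,1,4 -> slot 4
Table: [252, 98, —, 612, 784, —, —]

4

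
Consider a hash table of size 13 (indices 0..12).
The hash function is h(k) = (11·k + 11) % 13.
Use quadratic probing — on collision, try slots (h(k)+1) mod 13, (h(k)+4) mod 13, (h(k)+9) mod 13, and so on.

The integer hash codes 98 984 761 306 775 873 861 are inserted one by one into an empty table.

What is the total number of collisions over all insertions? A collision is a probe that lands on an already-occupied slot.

98 hashes to 10; slot 10 is free → place at 10.
984 hashes to 6; slot 6 is free → place at 6.
761 hashes to 10; 10 taken → place at 11.
306 hashes to 10; 10,11 taken → place at 1.
775 hashes to 8; slot 8 is free → place at 8.
873 hashes to 7; slot 7 is free → place at 7.
861 hashes to 5; slot 5 is free → place at 5.
Table: [∅, 306, ∅, ∅, ∅, 861, 984, 873, 775, ∅, 98, 761, ∅]

3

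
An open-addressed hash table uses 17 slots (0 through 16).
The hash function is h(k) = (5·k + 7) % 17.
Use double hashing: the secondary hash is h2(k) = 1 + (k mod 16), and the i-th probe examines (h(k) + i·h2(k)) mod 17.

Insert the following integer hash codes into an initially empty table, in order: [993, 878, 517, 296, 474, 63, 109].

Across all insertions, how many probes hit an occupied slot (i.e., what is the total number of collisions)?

Insert 993: h=8, slot 8 empty => index 8.
Insert 878: h=11, slot 11 empty => index 11.
Insert 517: h=8, h2=6, slot 8 occupied => index 14.
Insert 296: h=8, h2=9, slot 8 occupied => index 0.
Insert 474: h=14, h2=11, slots 14,8 occupied => index 2.
Insert 63: h=16, slot 16 empty => index 16.
Insert 109: h=8, h2=14, slot 8 occupied => index 5.
Table: [296, ., 474, ., ., 109, ., ., 993, ., ., 878, ., ., 517, ., 63]

5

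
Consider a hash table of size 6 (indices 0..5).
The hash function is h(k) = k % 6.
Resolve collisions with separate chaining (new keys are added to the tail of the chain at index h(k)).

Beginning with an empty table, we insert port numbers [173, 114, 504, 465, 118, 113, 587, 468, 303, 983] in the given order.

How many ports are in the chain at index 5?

Insert 173: h=5, bucket 5 empty -> new chain.
Insert 114: h=0, bucket 0 empty -> new chain.
Insert 504: h=0, bucket 0 nonempty -> append to chain.
Insert 465: h=3, bucket 3 empty -> new chain.
Insert 118: h=4, bucket 4 empty -> new chain.
Insert 113: h=5, bucket 5 nonempty -> append to chain.
Insert 587: h=5, bucket 5 nonempty -> append to chain.
Insert 468: h=0, bucket 0 nonempty -> append to chain.
Insert 303: h=3, bucket 3 nonempty -> append to chain.
Insert 983: h=5, bucket 5 nonempty -> append to chain.
Final buckets:
0: 114 -> 504 -> 468
1: _
2: _
3: 465 -> 303
4: 118
5: 173 -> 113 -> 587 -> 983

4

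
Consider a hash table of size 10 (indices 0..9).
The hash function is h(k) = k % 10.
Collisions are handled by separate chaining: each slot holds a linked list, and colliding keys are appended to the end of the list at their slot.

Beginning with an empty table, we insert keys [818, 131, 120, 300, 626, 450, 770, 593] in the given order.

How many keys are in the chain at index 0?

4

818 -> bucket 8
131 -> bucket 1
120 -> bucket 0
300 -> bucket 0 (collision)
626 -> bucket 6
450 -> bucket 0 (collision)
770 -> bucket 0 (collision)
593 -> bucket 3
Final buckets:
0: 120 -> 300 -> 450 -> 770
1: 131
2: —
3: 593
4: —
5: —
6: 626
7: —
8: 818
9: —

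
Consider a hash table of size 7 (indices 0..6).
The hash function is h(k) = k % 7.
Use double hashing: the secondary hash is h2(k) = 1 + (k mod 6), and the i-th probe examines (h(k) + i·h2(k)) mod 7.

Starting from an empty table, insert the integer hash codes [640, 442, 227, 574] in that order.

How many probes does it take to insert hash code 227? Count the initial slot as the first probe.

640: h=3 → slot 3
442: h=1 → slot 1
227: h=3, h2=6, probe 3,2 → slot 2
574: h=0 → slot 0
Table: [574, 442, 227, 640, ., ., .]

2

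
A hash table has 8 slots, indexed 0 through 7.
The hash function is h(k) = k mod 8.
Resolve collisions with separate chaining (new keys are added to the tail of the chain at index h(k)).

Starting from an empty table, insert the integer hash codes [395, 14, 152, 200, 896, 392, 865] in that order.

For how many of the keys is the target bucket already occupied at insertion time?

Insert 395: h=3, bucket 3 empty → new chain.
Insert 14: h=6, bucket 6 empty → new chain.
Insert 152: h=0, bucket 0 empty → new chain.
Insert 200: h=0, bucket 0 nonempty → append to chain.
Insert 896: h=0, bucket 0 nonempty → append to chain.
Insert 392: h=0, bucket 0 nonempty → append to chain.
Insert 865: h=1, bucket 1 empty → new chain.
Final buckets:
0: 152 -> 200 -> 896 -> 392
1: 865
2: _
3: 395
4: _
5: _
6: 14
7: _

3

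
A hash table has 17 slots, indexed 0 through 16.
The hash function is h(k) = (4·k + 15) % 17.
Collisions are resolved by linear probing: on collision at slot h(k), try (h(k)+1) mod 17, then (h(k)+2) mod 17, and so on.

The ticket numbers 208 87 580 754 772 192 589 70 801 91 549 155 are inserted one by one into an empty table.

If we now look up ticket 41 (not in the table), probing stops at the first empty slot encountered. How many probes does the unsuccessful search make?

208 hashes to 14; slot 14 is free => place at 14.
87 hashes to 6; slot 6 is free => place at 6.
580 hashes to 6; 6 taken => place at 7.
754 hashes to 5; slot 5 is free => place at 5.
772 hashes to 9; slot 9 is free => place at 9.
192 hashes to 1; slot 1 is free => place at 1.
589 hashes to 8; slot 8 is free => place at 8.
70 hashes to 6; 6,7,8,9 taken => place at 10.
801 hashes to 6; 6,7,8,9,10 taken => place at 11.
91 hashes to 5; 5,6,7,8,9,10,11 taken => place at 12.
549 hashes to 1; 1 taken => place at 2.
155 hashes to 6; 6,7,8,9,10,11,12 taken => place at 13.
Table: [∅, 192, 549, ∅, ∅, 754, 87, 580, 589, 772, 70, 801, 91, 155, 208, ∅, ∅]
Lookup 41: h=9, probe 9,10,11,12,13,14,15 → slot 15 empty, not found.

7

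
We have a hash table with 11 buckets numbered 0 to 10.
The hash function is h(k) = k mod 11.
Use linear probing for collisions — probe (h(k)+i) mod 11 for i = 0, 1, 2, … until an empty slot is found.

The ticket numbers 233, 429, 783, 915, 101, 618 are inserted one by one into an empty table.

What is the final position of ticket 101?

5

Insert 233: h=2, slot 2 empty -> index 2.
Insert 429: h=0, slot 0 empty -> index 0.
Insert 783: h=2, slot 2 occupied -> index 3.
Insert 915: h=2, slots 2,3 occupied -> index 4.
Insert 101: h=2, slots 2,3,4 occupied -> index 5.
Insert 618: h=2, slots 2,3,4,5 occupied -> index 6.
Table: [429, ∅, 233, 783, 915, 101, 618, ∅, ∅, ∅, ∅]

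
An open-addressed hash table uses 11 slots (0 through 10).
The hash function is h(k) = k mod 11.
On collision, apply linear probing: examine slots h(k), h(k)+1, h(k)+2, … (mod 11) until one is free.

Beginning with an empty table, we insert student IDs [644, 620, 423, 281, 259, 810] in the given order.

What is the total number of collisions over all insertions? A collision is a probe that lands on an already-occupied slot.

5

644: h=6 => slot 6
620: h=4 => slot 4
423: h=5 => slot 5
281: h=6, probe 6,7 => slot 7
259: h=6, probe 6,7,8 => slot 8
810: h=7, probe 7,8,9 => slot 9
Table: [—, —, —, —, 620, 423, 644, 281, 259, 810, —]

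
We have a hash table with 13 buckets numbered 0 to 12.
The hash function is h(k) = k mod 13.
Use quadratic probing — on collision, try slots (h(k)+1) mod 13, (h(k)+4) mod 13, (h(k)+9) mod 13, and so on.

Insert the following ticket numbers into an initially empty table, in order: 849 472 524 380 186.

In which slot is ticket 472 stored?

5

Insert 849: h=4, slot 4 empty → index 4.
Insert 472: h=4, slot 4 occupied → index 5.
Insert 524: h=4, slots 4,5 occupied → index 8.
Insert 380: h=3, slot 3 empty → index 3.
Insert 186: h=4, slots 4,5,8 occupied → index 0.
Table: [186, —, —, 380, 849, 472, —, —, 524, —, —, —, —]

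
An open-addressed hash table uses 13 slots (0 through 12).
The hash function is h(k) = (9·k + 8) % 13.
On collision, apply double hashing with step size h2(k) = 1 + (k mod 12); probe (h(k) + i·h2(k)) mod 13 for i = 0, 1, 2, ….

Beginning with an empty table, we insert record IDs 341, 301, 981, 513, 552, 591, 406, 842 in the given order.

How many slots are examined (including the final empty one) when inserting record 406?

3

341 hashes to 9; slot 9 is free → place at 9.
301 hashes to 0; slot 0 is free → place at 0.
981 hashes to 10; slot 10 is free → place at 10.
513 hashes to 10, h2=10; 10 taken → place at 7.
552 hashes to 10, h2=1; 10 taken → place at 11.
591 hashes to 10, h2=4; 10 taken → place at 1.
406 hashes to 9, h2=11; 9,7 taken → place at 5.
842 hashes to 7, h2=3; 7,10,0 taken → place at 3.
Table: [301, 591, ., 842, ., 406, ., 513, ., 341, 981, 552, .]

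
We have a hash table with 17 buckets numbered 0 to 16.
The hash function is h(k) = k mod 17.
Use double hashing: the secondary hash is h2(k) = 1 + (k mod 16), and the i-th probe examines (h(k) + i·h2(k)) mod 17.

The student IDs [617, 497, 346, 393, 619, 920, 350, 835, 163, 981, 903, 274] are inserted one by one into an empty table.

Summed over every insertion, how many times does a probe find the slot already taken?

11

Insert 617: h=5, slot 5 empty => index 5.
Insert 497: h=4, slot 4 empty => index 4.
Insert 346: h=6, slot 6 empty => index 6.
Insert 393: h=2, slot 2 empty => index 2.
Insert 619: h=7, slot 7 empty => index 7.
Insert 920: h=2, h2=9, slot 2 occupied => index 11.
Insert 350: h=10, slot 10 empty => index 10.
Insert 835: h=2, h2=4, slots 2,6,10 occupied => index 14.
Insert 163: h=10, h2=4, slots 10,14 occupied => index 1.
Insert 981: h=12, slot 12 empty => index 12.
Insert 903: h=2, h2=8, slots 2,10,1 occupied => index 9.
Insert 274: h=2, h2=3, slots 2,5 occupied => index 8.
Table: [_, 163, 393, _, 497, 617, 346, 619, 274, 903, 350, 920, 981, _, 835, _, _]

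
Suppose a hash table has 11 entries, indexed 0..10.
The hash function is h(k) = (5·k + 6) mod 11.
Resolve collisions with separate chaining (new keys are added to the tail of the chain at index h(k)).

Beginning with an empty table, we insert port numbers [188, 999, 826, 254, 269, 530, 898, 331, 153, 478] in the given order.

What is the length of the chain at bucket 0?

4

188 -> bucket 0
999 -> bucket 7
826 -> bucket 0 (collision)
254 -> bucket 0 (collision)
269 -> bucket 9
530 -> bucket 5
898 -> bucket 8
331 -> bucket 0 (collision)
153 -> bucket 1
478 -> bucket 9 (collision)
Final buckets:
0: 188 -> 826 -> 254 -> 331
1: 153
2: —
3: —
4: —
5: 530
6: —
7: 999
8: 898
9: 269 -> 478
10: —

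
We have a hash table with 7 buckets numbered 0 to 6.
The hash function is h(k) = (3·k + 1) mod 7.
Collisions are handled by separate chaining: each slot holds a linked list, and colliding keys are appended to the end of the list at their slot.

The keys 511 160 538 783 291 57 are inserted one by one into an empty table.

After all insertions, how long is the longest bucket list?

511 -> bucket 1
160 -> bucket 5
538 -> bucket 5 (collision)
783 -> bucket 5 (collision)
291 -> bucket 6
57 -> bucket 4
Final buckets:
0: .
1: 511
2: .
3: .
4: 57
5: 160 -> 538 -> 783
6: 291

3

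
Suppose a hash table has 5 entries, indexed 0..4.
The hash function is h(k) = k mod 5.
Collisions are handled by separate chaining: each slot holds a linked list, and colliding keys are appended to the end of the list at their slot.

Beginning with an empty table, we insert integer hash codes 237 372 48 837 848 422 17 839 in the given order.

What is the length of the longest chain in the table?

Insert 237: h=2, bucket 2 empty → new chain.
Insert 372: h=2, bucket 2 nonempty → append to chain.
Insert 48: h=3, bucket 3 empty → new chain.
Insert 837: h=2, bucket 2 nonempty → append to chain.
Insert 848: h=3, bucket 3 nonempty → append to chain.
Insert 422: h=2, bucket 2 nonempty → append to chain.
Insert 17: h=2, bucket 2 nonempty → append to chain.
Insert 839: h=4, bucket 4 empty → new chain.
Final buckets:
0: .
1: .
2: 237 -> 372 -> 837 -> 422 -> 17
3: 48 -> 848
4: 839

5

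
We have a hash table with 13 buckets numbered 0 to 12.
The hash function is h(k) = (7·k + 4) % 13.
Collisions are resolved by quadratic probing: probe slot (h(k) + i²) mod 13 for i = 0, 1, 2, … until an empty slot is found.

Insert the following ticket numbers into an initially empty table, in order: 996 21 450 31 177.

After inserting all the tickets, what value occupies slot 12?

996: h=8 → slot 8
21: h=8, probe 8,9 → slot 9
450: h=8, probe 8,9,12 → slot 12
31: h=0 → slot 0
177: h=8, probe 8,9,12,4 → slot 4
Table: [31, ., ., ., 177, ., ., ., 996, 21, ., ., 450]

450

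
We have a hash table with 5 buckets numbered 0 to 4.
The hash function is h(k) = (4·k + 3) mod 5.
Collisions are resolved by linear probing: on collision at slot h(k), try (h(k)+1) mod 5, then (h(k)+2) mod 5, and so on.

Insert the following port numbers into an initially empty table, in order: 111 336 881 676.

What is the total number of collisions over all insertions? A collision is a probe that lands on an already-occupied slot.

6

111: h=2 => slot 2
336: h=2, probe 2,3 => slot 3
881: h=2, probe 2,3,4 => slot 4
676: h=2, probe 2,3,4,0 => slot 0
Table: [676, -, 111, 336, 881]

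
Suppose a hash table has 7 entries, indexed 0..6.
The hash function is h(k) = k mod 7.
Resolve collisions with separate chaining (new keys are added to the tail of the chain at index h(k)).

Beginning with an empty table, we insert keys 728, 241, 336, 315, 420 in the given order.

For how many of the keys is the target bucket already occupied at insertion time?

Insert 728: h=0, bucket 0 empty -> new chain.
Insert 241: h=3, bucket 3 empty -> new chain.
Insert 336: h=0, bucket 0 nonempty -> append to chain.
Insert 315: h=0, bucket 0 nonempty -> append to chain.
Insert 420: h=0, bucket 0 nonempty -> append to chain.
Final buckets:
0: 728 -> 336 -> 315 -> 420
1: ∅
2: ∅
3: 241
4: ∅
5: ∅
6: ∅

3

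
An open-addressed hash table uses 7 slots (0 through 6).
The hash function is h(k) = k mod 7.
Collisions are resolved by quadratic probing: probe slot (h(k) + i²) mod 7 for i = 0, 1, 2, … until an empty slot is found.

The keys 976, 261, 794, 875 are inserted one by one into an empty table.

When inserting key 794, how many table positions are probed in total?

Insert 976: h=3, slot 3 empty -> index 3.
Insert 261: h=2, slot 2 empty -> index 2.
Insert 794: h=3, slot 3 occupied -> index 4.
Insert 875: h=0, slot 0 empty -> index 0.
Table: [875, —, 261, 976, 794, —, —]

2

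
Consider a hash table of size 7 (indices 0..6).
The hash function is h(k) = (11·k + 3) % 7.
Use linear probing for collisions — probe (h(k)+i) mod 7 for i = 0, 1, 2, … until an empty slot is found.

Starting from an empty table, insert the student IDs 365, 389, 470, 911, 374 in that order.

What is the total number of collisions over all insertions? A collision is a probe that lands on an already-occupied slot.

5

365 hashes to 0; slot 0 is free -> place at 0.
389 hashes to 5; slot 5 is free -> place at 5.
470 hashes to 0; 0 taken -> place at 1.
911 hashes to 0; 0,1 taken -> place at 2.
374 hashes to 1; 1,2 taken -> place at 3.
Table: [365, 470, 911, 374, ., 389, .]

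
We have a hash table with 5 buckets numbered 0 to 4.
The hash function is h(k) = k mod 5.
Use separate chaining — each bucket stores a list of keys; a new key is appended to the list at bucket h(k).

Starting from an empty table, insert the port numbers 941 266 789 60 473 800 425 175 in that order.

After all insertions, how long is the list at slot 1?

941 → bucket 1
266 → bucket 1 (collision)
789 → bucket 4
60 → bucket 0
473 → bucket 3
800 → bucket 0 (collision)
425 → bucket 0 (collision)
175 → bucket 0 (collision)
Final buckets:
0: 60 -> 800 -> 425 -> 175
1: 941 -> 266
2: ∅
3: 473
4: 789

2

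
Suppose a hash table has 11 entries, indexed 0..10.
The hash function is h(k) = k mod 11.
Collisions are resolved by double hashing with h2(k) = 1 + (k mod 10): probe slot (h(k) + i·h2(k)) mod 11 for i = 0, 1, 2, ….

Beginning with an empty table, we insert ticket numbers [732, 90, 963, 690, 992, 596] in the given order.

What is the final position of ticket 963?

10

732: h=6 → slot 6
90: h=2 → slot 2
963: h=6, h2=4, probe 6,10 → slot 10
690: h=8 → slot 8
992: h=2, h2=3, probe 2,5 → slot 5
596: h=2, h2=7, probe 2,9 → slot 9
Table: [—, —, 90, —, —, 992, 732, —, 690, 596, 963]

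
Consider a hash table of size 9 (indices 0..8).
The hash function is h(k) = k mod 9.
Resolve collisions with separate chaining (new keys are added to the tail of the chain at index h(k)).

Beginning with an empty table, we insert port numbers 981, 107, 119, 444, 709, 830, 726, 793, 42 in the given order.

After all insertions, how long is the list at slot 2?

2

Insert 981: h=0, bucket 0 empty -> new chain.
Insert 107: h=8, bucket 8 empty -> new chain.
Insert 119: h=2, bucket 2 empty -> new chain.
Insert 444: h=3, bucket 3 empty -> new chain.
Insert 709: h=7, bucket 7 empty -> new chain.
Insert 830: h=2, bucket 2 nonempty -> append to chain.
Insert 726: h=6, bucket 6 empty -> new chain.
Insert 793: h=1, bucket 1 empty -> new chain.
Insert 42: h=6, bucket 6 nonempty -> append to chain.
Final buckets:
0: 981
1: 793
2: 119 -> 830
3: 444
4: _
5: _
6: 726 -> 42
7: 709
8: 107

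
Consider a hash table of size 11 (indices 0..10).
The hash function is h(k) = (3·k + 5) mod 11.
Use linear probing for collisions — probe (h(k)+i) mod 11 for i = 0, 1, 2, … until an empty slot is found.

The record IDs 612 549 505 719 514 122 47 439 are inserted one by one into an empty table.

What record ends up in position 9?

439

Insert 612: h=4, slot 4 empty → index 4.
Insert 549: h=2, slot 2 empty → index 2.
Insert 505: h=2, slot 2 occupied → index 3.
Insert 719: h=6, slot 6 empty → index 6.
Insert 514: h=7, slot 7 empty → index 7.
Insert 122: h=8, slot 8 empty → index 8.
Insert 47: h=3, slots 3,4 occupied → index 5.
Insert 439: h=2, slots 2,3,4,5,6,7,8 occupied → index 9.
Table: [_, _, 549, 505, 612, 47, 719, 514, 122, 439, _]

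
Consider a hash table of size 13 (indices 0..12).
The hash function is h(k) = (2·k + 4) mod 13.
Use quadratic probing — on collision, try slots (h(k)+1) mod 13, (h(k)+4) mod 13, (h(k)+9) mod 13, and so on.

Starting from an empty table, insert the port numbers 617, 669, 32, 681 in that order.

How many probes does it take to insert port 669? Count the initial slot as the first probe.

Insert 617: h=3, slot 3 empty -> index 3.
Insert 669: h=3, slot 3 occupied -> index 4.
Insert 32: h=3, slots 3,4 occupied -> index 7.
Insert 681: h=1, slot 1 empty -> index 1.
Table: [., 681, ., 617, 669, ., ., 32, ., ., ., ., .]

2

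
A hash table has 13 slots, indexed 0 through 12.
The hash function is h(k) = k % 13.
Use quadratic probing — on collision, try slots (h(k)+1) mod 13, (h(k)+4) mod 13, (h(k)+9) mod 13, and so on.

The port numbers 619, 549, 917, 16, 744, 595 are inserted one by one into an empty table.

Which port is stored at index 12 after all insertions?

744

619: h=8 -> slot 8
549: h=3 -> slot 3
917: h=7 -> slot 7
16: h=3, probe 3,4 -> slot 4
744: h=3, probe 3,4,7,12 -> slot 12
595: h=10 -> slot 10
Table: [-, -, -, 549, 16, -, -, 917, 619, -, 595, -, 744]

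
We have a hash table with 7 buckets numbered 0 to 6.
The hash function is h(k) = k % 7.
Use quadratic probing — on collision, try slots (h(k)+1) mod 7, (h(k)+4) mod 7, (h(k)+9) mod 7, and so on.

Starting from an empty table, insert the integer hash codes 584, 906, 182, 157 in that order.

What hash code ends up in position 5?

Insert 584: h=3, slot 3 empty => index 3.
Insert 906: h=3, slot 3 occupied => index 4.
Insert 182: h=0, slot 0 empty => index 0.
Insert 157: h=3, slots 3,4,0 occupied => index 5.
Table: [182, _, _, 584, 906, 157, _]

157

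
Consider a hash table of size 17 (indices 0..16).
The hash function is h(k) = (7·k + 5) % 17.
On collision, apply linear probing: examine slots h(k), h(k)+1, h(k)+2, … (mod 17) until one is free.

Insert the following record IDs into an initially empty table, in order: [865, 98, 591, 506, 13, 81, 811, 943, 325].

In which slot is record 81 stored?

15

865 hashes to 8; slot 8 is free => place at 8.
98 hashes to 11; slot 11 is free => place at 11.
591 hashes to 11; 11 taken => place at 12.
506 hashes to 11; 11,12 taken => place at 13.
13 hashes to 11; 11,12,13 taken => place at 14.
81 hashes to 11; 11,12,13,14 taken => place at 15.
811 hashes to 4; slot 4 is free => place at 4.
943 hashes to 10; slot 10 is free => place at 10.
325 hashes to 2; slot 2 is free => place at 2.
Table: [_, _, 325, _, 811, _, _, _, 865, _, 943, 98, 591, 506, 13, 81, _]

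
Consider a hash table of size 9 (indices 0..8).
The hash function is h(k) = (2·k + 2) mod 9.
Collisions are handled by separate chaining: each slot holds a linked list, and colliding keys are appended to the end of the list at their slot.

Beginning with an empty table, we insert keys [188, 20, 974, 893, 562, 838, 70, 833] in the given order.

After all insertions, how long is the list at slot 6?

3

188 -> bucket 0
20 -> bucket 6
974 -> bucket 6 (collision)
893 -> bucket 6 (collision)
562 -> bucket 1
838 -> bucket 4
70 -> bucket 7
833 -> bucket 3
Final buckets:
0: 188
1: 562
2: .
3: 833
4: 838
5: .
6: 20 -> 974 -> 893
7: 70
8: .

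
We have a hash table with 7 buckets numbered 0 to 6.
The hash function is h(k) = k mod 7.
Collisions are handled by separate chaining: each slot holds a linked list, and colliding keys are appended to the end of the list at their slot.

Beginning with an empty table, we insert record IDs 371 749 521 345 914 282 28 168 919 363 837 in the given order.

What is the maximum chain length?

4

Insert 371: h=0, bucket 0 empty -> new chain.
Insert 749: h=0, bucket 0 nonempty -> append to chain.
Insert 521: h=3, bucket 3 empty -> new chain.
Insert 345: h=2, bucket 2 empty -> new chain.
Insert 914: h=4, bucket 4 empty -> new chain.
Insert 282: h=2, bucket 2 nonempty -> append to chain.
Insert 28: h=0, bucket 0 nonempty -> append to chain.
Insert 168: h=0, bucket 0 nonempty -> append to chain.
Insert 919: h=2, bucket 2 nonempty -> append to chain.
Insert 363: h=6, bucket 6 empty -> new chain.
Insert 837: h=4, bucket 4 nonempty -> append to chain.
Final buckets:
0: 371 -> 749 -> 28 -> 168
1: -
2: 345 -> 282 -> 919
3: 521
4: 914 -> 837
5: -
6: 363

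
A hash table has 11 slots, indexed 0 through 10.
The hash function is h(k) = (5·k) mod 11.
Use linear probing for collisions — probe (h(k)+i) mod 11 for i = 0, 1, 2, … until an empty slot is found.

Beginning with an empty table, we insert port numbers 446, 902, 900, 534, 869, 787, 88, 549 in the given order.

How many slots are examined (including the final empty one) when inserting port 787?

3

Insert 446: h=8, slot 8 empty → index 8.
Insert 902: h=0, slot 0 empty → index 0.
Insert 900: h=1, slot 1 empty → index 1.
Insert 534: h=8, slot 8 occupied → index 9.
Insert 869: h=0, slots 0,1 occupied → index 2.
Insert 787: h=8, slots 8,9 occupied → index 10.
Insert 88: h=0, slots 0,1,2 occupied → index 3.
Insert 549: h=6, slot 6 empty → index 6.
Table: [902, 900, 869, 88, -, -, 549, -, 446, 534, 787]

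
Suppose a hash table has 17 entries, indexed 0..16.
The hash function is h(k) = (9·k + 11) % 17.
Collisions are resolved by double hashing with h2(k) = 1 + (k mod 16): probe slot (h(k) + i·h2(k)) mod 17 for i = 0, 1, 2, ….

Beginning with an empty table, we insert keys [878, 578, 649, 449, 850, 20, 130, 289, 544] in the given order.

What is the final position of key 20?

9

Insert 878: h=8, slot 8 empty => index 8.
Insert 578: h=11, slot 11 empty => index 11.
Insert 649: h=4, slot 4 empty => index 4.
Insert 449: h=6, slot 6 empty => index 6.
Insert 850: h=11, h2=3, slot 11 occupied => index 14.
Insert 20: h=4, h2=5, slot 4 occupied => index 9.
Insert 130: h=8, h2=3, slots 8,11,14 occupied => index 0.
Insert 289: h=11, h2=2, slot 11 occupied => index 13.
Insert 544: h=11, h2=1, slot 11 occupied => index 12.
Table: [130, —, —, —, 649, —, 449, —, 878, 20, —, 578, 544, 289, 850, —, —]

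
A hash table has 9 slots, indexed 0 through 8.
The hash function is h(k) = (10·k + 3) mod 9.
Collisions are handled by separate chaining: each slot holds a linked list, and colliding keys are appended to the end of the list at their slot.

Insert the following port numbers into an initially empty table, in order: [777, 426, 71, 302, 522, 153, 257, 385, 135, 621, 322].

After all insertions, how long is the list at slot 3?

Insert 777: h=6, bucket 6 empty -> new chain.
Insert 426: h=6, bucket 6 nonempty -> append to chain.
Insert 71: h=2, bucket 2 empty -> new chain.
Insert 302: h=8, bucket 8 empty -> new chain.
Insert 522: h=3, bucket 3 empty -> new chain.
Insert 153: h=3, bucket 3 nonempty -> append to chain.
Insert 257: h=8, bucket 8 nonempty -> append to chain.
Insert 385: h=1, bucket 1 empty -> new chain.
Insert 135: h=3, bucket 3 nonempty -> append to chain.
Insert 621: h=3, bucket 3 nonempty -> append to chain.
Insert 322: h=1, bucket 1 nonempty -> append to chain.
Final buckets:
0: ∅
1: 385 -> 322
2: 71
3: 522 -> 153 -> 135 -> 621
4: ∅
5: ∅
6: 777 -> 426
7: ∅
8: 302 -> 257

4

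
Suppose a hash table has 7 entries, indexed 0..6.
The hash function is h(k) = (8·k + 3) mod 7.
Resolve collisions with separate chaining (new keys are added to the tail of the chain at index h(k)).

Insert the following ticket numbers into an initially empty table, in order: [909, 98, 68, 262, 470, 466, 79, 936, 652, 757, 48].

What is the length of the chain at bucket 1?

2

909 → bucket 2
98 → bucket 3
68 → bucket 1
262 → bucket 6
470 → bucket 4
466 → bucket 0
79 → bucket 5
936 → bucket 1 (collision)
652 → bucket 4 (collision)
757 → bucket 4 (collision)
48 → bucket 2 (collision)
Final buckets:
0: 466
1: 68 -> 936
2: 909 -> 48
3: 98
4: 470 -> 652 -> 757
5: 79
6: 262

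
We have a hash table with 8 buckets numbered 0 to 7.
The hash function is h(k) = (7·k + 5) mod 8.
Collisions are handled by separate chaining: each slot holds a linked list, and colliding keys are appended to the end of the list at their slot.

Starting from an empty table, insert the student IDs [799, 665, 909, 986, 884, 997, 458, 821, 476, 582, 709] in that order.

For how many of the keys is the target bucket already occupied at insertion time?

5

Insert 799: h=6, bucket 6 empty → new chain.
Insert 665: h=4, bucket 4 empty → new chain.
Insert 909: h=0, bucket 0 empty → new chain.
Insert 986: h=3, bucket 3 empty → new chain.
Insert 884: h=1, bucket 1 empty → new chain.
Insert 997: h=0, bucket 0 nonempty → append to chain.
Insert 458: h=3, bucket 3 nonempty → append to chain.
Insert 821: h=0, bucket 0 nonempty → append to chain.
Insert 476: h=1, bucket 1 nonempty → append to chain.
Insert 582: h=7, bucket 7 empty → new chain.
Insert 709: h=0, bucket 0 nonempty → append to chain.
Final buckets:
0: 909 -> 997 -> 821 -> 709
1: 884 -> 476
2: -
3: 986 -> 458
4: 665
5: -
6: 799
7: 582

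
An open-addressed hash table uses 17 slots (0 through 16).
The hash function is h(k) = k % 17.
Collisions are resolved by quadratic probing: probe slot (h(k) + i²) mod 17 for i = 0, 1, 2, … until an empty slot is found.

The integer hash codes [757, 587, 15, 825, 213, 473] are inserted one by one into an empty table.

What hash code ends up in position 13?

825

Insert 757: h=9, slot 9 empty → index 9.
Insert 587: h=9, slot 9 occupied → index 10.
Insert 15: h=15, slot 15 empty → index 15.
Insert 825: h=9, slots 9,10 occupied → index 13.
Insert 213: h=9, slots 9,10,13 occupied → index 1.
Insert 473: h=14, slot 14 empty → index 14.
Table: [-, 213, -, -, -, -, -, -, -, 757, 587, -, -, 825, 473, 15, -]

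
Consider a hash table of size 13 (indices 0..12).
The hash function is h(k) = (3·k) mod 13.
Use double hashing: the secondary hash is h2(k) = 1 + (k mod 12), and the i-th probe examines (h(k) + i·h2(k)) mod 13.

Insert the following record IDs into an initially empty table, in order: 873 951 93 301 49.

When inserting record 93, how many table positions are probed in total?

873 hashes to 6; slot 6 is free -> place at 6.
951 hashes to 6, h2=4; 6 taken -> place at 10.
93 hashes to 6, h2=10; 6 taken -> place at 3.
301 hashes to 6, h2=2; 6 taken -> place at 8.
49 hashes to 4; slot 4 is free -> place at 4.
Table: [—, —, —, 93, 49, —, 873, —, 301, —, 951, —, —]

2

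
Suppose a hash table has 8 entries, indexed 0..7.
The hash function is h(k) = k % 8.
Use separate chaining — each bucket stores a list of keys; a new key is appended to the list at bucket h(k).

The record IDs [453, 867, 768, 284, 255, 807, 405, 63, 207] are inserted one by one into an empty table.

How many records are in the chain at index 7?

Insert 453: h=5, bucket 5 empty → new chain.
Insert 867: h=3, bucket 3 empty → new chain.
Insert 768: h=0, bucket 0 empty → new chain.
Insert 284: h=4, bucket 4 empty → new chain.
Insert 255: h=7, bucket 7 empty → new chain.
Insert 807: h=7, bucket 7 nonempty → append to chain.
Insert 405: h=5, bucket 5 nonempty → append to chain.
Insert 63: h=7, bucket 7 nonempty → append to chain.
Insert 207: h=7, bucket 7 nonempty → append to chain.
Final buckets:
0: 768
1: -
2: -
3: 867
4: 284
5: 453 -> 405
6: -
7: 255 -> 807 -> 63 -> 207

4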